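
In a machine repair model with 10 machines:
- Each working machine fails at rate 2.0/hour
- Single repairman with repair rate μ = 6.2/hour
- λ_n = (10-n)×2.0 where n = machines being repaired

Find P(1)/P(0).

P(1)/P(0) = ∏_{i=0}^{1-1} λ_i/μ_{i+1}
= (10-0)×2.0/6.2
= 3.2258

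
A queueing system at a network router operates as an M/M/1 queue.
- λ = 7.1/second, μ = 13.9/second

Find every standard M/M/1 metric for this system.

Step 1: ρ = λ/μ = 7.1/13.9 = 0.5108
Step 2: L = λ/(μ-λ) = 7.1/6.80 = 1.0441
Step 3: Lq = λ²/(μ(μ-λ)) = 50.41/(13.9×6.80) = 0.5333
Step 4: W = 1/(μ-λ) = 1/6.80 = 0.14706
Step 5: Wq = λ/(μ(μ-λ)) = 7.1/(13.9×6.80) = 0.07512
Step 6: P(0) = 1-ρ = 0.4892
Verify: L = λW = 7.1×0.14706 = 1.0441 ✔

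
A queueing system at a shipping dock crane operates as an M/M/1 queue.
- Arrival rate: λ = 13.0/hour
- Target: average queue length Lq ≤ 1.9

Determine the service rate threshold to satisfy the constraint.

For M/M/1: Lq = λ²/(μ(μ-λ))
Need Lq ≤ 1.9, i.e. μ(μ-λ) ≥ λ²/1.9
μ² - 13.0μ - 169.00/1.9 ≥ 0  →  μ² - 13.0μ - 88.94737 ≥ 0
Quadratic formula (positive root): μ = [λ + √(λ² + 4×88.94737)]/2
Discriminant: 169.00 + 4×88.94737 = 524.7895, √524.7895 = 22.9083
μ ≥ (13.0 + 22.9083)/2 = 17.9541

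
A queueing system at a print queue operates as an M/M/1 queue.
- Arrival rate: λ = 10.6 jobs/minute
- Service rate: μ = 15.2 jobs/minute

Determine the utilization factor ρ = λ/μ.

Server utilization: ρ = λ/μ
ρ = 10.6/15.2 = 0.6974
The server is busy 69.74% of the time.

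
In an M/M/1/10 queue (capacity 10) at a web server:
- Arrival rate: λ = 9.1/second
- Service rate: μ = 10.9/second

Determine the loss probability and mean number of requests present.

ρ = λ/μ = 9.1/10.9 = 0.8348624
P₀ = (1-ρ)/(1-ρ^(K+1)) = (1-0.8348624)/(1-0.8348624^11) = 0.1651/0.8627 = 0.1914
P_K = P₀×ρ^K = 0.1914 × 0.8348624^10 = 0.1914 × 0.1645 = 0.03149
Blocking probability P_10 = 0.03149 (3.15%)
L = ρ[1 - (K+1)ρ^K + Kρ^(K+1)] / [(1-ρ)(1-ρ^(K+1))]
L = 0.8348624 × (1 - 11×0.164494 + 10×0.137330) / ((1 - 0.8348624) × (1 - 0.137330)) = 3.3045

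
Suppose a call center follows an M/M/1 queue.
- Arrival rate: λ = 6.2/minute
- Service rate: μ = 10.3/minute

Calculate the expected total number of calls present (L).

ρ = λ/μ = 6.2/10.3 = 0.6019
For M/M/1: L = λ/(μ-λ)
L = 6.2/(10.3-6.2) = 6.2/4.10
L = 1.5122 calls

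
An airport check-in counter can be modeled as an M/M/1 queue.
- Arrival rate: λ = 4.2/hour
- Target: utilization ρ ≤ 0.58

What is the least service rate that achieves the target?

ρ = λ/μ, so μ = λ/ρ
μ ≥ 4.2/0.58 = 7.2414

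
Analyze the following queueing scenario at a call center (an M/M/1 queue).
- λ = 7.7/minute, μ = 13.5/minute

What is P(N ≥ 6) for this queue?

ρ = λ/μ = 7.7/13.5 = 0.57037
P(N ≥ n) = ρⁿ
P(N ≥ 6) = 0.57037^6
P(N ≥ 6) = 0.03443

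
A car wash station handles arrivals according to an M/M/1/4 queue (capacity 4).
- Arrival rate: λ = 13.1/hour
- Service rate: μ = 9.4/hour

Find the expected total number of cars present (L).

ρ = λ/μ = 13.1/9.4 = 1.39362
P₀ = (1-ρ)/(1-ρ^(K+1)) = (1-1.39362)/(1-1.39362^5) = -0.39362/-4.2568 = 0.09247
P_K = P₀×ρ^K = 0.09247 × 1.39362^4 = 0.09247 × 3.7721 = 0.3488
L = ρ[1 - (K+1)ρ^K + Kρ^(K+1)] / [(1-ρ)(1-ρ^(K+1))]
L = 1.39362 × (1 - 5×3.77205 + 4×5.25680) / ((1 - 1.39362) × (1 - 5.25680)) = 2.6341 cars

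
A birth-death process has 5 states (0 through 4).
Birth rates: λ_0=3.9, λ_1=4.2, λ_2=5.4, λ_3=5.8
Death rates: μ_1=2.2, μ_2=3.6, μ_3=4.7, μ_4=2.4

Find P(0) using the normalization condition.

Ratios P(n)/P(0) = (λ₀···λₙ₋₁)/(μ₁···μₙ):
P(1)/P(0) = (3.9)/(2.2) = 1.7727
P(2)/P(0) = (3.9×4.2)/(2.2×3.6) = 2.0682
P(3)/P(0) = (3.9×4.2×5.4)/(2.2×3.6×4.7) = 2.3762
P(4)/P(0) = (3.9×4.2×5.4×5.8)/(2.2×3.6×4.7×2.4) = 5.7425

Normalization: ∑ P(n) = 1
P(0) × (1.0000 + 1.7727 + 2.0682 + 2.3762 + 5.7425) = 1
P(0) × 12.9596 = 1
P(0) = 1/12.9596 = 0.07716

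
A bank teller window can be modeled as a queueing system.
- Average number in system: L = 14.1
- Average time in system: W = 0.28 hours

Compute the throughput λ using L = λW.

Little's Law: L = λW, so λ = L/W
λ = 14.1/0.28 = 50.3571 transactions/hour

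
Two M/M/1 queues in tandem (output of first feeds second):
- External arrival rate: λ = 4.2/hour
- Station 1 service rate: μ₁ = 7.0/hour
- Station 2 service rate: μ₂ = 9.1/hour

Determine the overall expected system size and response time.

By Jackson's theorem, each station behaves as independent M/M/1.
Station 1: ρ₁ = 4.2/7.0 = 0.6000, L₁ = ρ₁/(1-ρ₁) = λ/(μ₁-λ) = 4.2/2.80 = 1.5000
Station 2: ρ₂ = 4.2/9.1 = 0.4615, L₂ = ρ₂/(1-ρ₂) = λ/(μ₂-λ) = 4.2/4.90 = 0.8571
Total: L = L₁ + L₂ = 1.5000 + 0.8571 = 2.3571
W = L/λ = 2.3571/4.2 = 0.5612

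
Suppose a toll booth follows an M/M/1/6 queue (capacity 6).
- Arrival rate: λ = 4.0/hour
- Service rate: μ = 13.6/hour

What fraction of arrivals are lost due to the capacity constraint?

ρ = λ/μ = 4.0/13.6 = 0.29412
P₀ = (1-ρ)/(1-ρ^(K+1)) = (1-0.29412)/(1-0.29412^7) = 0.7059/0.9998 = 0.7060
P_K = P₀×ρ^K = 0.70601 × 0.29412^6 = 0.70601 × 0.00064736 = 0.0004570
Blocking probability = 0.04570%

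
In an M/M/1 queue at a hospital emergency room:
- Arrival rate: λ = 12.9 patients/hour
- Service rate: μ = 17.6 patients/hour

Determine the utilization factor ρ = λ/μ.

Server utilization: ρ = λ/μ
ρ = 12.9/17.6 = 0.7330
The server is busy 73.30% of the time.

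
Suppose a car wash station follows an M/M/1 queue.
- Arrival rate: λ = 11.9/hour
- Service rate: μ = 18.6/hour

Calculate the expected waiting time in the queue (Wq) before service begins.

First, compute utilization: ρ = λ/μ = 11.9/18.6 = 0.6398
For M/M/1: Wq = λ/(μ(μ-λ))
Wq = 11.9/(18.6 × (18.6-11.9))
Wq = 11.9/(18.6 × 6.70)
Wq = 0.09549 hours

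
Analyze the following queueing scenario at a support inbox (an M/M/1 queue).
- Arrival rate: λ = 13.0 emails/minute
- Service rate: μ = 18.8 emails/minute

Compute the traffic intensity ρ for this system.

Server utilization: ρ = λ/μ
ρ = 13.0/18.8 = 0.6915
The server is busy 69.15% of the time.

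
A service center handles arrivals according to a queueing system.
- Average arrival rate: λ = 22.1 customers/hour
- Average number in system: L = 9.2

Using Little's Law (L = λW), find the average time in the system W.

Little's Law: L = λW, so W = L/λ
W = 9.2/22.1 = 0.4163 hours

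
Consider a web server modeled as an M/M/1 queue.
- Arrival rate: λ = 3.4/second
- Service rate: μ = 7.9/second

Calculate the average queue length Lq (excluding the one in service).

ρ = λ/μ = 3.4/7.9 = 0.4304
For M/M/1: Lq = λ²/(μ(μ-λ))
Lq = 11.56/(7.9 × 4.50)
Lq = 0.3252 requests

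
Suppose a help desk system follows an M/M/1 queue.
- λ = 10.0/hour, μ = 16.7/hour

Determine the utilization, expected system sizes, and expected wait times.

Step 1: ρ = λ/μ = 10.0/16.7 = 0.5988
Step 2: L = λ/(μ-λ) = 10.0/6.70 = 1.4925
Step 3: Lq = λ²/(μ(μ-λ)) = 100.00/(16.7×6.70) = 0.8937
Step 4: W = 1/(μ-λ) = 1/6.70 = 0.14925
Step 5: Wq = λ/(μ(μ-λ)) = 10.0/(16.7×6.70) = 0.08937
Step 6: P(0) = 1-ρ = 0.4012
Verify: L = λW = 10.0×0.14925 = 1.4925 ✔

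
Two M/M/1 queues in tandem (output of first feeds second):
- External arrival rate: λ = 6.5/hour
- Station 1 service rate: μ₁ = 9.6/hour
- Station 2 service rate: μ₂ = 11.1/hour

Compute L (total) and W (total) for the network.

By Jackson's theorem, each station behaves as independent M/M/1.
Station 1: ρ₁ = 6.5/9.6 = 0.6771, L₁ = ρ₁/(1-ρ₁) = λ/(μ₁-λ) = 6.5/3.10 = 2.0968
Station 2: ρ₂ = 6.5/11.1 = 0.5856, L₂ = ρ₂/(1-ρ₂) = λ/(μ₂-λ) = 6.5/4.60 = 1.4130
Total: L = L₁ + L₂ = 2.0968 + 1.4130 = 3.5098
W = L/λ = 3.5098/6.5 = 0.5400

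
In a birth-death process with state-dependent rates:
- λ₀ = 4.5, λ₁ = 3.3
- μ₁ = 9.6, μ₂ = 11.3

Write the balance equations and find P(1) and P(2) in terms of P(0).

Balance equations:
State 0: λ₀P₀ = μ₁P₁ → P₁ = (λ₀/μ₁)P₀ = (4.5/9.6)P₀ = 0.4688P₀
State 1: P₂ = (λ₀λ₁)/(μ₁μ₂)P₀ = (4.5×3.3)/(9.6×11.3)P₀ = 0.1369P₀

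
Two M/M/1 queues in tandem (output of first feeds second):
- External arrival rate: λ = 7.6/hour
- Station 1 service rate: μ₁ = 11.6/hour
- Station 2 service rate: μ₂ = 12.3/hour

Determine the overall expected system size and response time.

By Jackson's theorem, each station behaves as independent M/M/1.
Station 1: ρ₁ = 7.6/11.6 = 0.6552, L₁ = ρ₁/(1-ρ₁) = λ/(μ₁-λ) = 7.6/4.00 = 1.9000
Station 2: ρ₂ = 7.6/12.3 = 0.6179, L₂ = ρ₂/(1-ρ₂) = λ/(μ₂-λ) = 7.6/4.70 = 1.6170
Total: L = L₁ + L₂ = 1.9000 + 1.6170 = 3.5170
W = L/λ = 3.5170/7.6 = 0.4628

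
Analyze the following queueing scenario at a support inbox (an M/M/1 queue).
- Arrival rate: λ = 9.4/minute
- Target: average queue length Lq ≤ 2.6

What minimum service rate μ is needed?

For M/M/1: Lq = λ²/(μ(μ-λ))
Need Lq ≤ 2.6, i.e. μ(μ-λ) ≥ λ²/2.6
μ² - 9.4μ - 88.36/2.6 ≥ 0  →  μ² - 9.4μ - 33.98462 ≥ 0
Quadratic formula (positive root): μ = [λ + √(λ² + 4×33.98462)]/2
Discriminant: 88.36 + 4×33.98462 = 224.2985, √224.2985 = 14.9766
μ ≥ (9.4 + 14.9766)/2 = 12.1883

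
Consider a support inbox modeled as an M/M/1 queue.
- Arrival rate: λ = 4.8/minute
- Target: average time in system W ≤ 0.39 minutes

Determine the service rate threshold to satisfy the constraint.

For M/M/1: W = 1/(μ-λ)
Need W ≤ 0.39, so 1/(μ-λ) ≤ 0.39
μ - λ ≥ 1/0.39 = 2.5641
μ ≥ 4.8 + 2.5641 = 7.3641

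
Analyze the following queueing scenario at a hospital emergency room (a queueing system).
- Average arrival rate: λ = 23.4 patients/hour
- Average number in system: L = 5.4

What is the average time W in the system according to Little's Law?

Little's Law: L = λW, so W = L/λ
W = 5.4/23.4 = 0.2308 hours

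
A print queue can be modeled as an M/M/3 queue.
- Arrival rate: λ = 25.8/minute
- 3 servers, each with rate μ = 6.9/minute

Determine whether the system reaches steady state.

Stability requires ρ = λ/(cμ) < 1
ρ = 25.8/(3 × 6.9) = 25.8/20.70 = 1.2464
Since 1.2464 ≥ 1, the system is UNSTABLE.
Need c > λ/μ = 25.8/6.9 = 3.74.
Minimum servers needed: c = 4.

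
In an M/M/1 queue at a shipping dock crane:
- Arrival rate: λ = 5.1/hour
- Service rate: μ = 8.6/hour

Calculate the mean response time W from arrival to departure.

First, compute utilization: ρ = λ/μ = 5.1/8.6 = 0.5930
For M/M/1: W = 1/(μ-λ)
W = 1/(8.6-5.1) = 1/3.50
W = 0.2857 hours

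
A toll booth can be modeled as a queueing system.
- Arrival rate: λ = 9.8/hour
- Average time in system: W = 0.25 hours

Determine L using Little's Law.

Little's Law: L = λW
L = 9.8 × 0.25 = 2.4500 vehicles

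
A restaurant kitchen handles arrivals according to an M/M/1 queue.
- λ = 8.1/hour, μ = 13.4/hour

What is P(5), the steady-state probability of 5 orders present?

ρ = λ/μ = 8.1/13.4 = 0.6045
P(n) = (1-ρ)ρⁿ
P(5) = (1-0.6045) × 0.6045^5
P(5) = 0.3955 × 0.08072
P(5) = 0.03192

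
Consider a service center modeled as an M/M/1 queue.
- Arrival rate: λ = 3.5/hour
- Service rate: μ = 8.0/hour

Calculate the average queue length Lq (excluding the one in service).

ρ = λ/μ = 3.5/8.0 = 0.4375
For M/M/1: Lq = λ²/(μ(μ-λ))
Lq = 12.25/(8.0 × 4.50)
Lq = 0.3403 customers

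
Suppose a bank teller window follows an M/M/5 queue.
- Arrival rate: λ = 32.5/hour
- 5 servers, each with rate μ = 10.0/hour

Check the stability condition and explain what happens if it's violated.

Stability requires ρ = λ/(cμ) < 1
ρ = 32.5/(5 × 10.0) = 32.5/50.00 = 0.6500
Since 0.6500 < 1, the system is STABLE.
The servers are busy 65.00% of the time.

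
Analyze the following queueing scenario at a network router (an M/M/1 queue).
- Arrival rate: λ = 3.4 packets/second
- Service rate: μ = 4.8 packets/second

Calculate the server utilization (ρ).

Server utilization: ρ = λ/μ
ρ = 3.4/4.8 = 0.7083
The server is busy 70.83% of the time.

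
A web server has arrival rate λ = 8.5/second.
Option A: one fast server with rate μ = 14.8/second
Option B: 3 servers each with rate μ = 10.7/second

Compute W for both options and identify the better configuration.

Option A: single server μ = 14.8 (M/M/1)
  ρ_A = 8.5/14.8 = 0.5743
  W_A = 1/(μ-λ) = 1/(14.8-8.5) = 1/6.30 = 0.1587

Option B: 3 servers μ = 10.7 (M/M/3)
  ρ_B = λ/(cμ) = 8.5/(3×10.7) = 0.2648
  Offered load a = λ/μ = cρ = 8.5/10.7 = 0.7944
  P₀ = [ Σₙ₌₀^2 aⁿ/n! + a^3/(3!(1-ρ)) ]⁻¹
  Σ = a^0/0! + a^1/1! + a^2/2! = 1.0000 + 0.7944 + 0.3155 = 2.1099
  a^3/(3!(1-ρ)) = 0.5013/(6 × 0.7352) = 0.1136
  P₀ = 1/(2.1099 + 0.1136) = 0.4497
  Lq = P₀·a^3·ρ / (3!(1-ρ)²) = 0.4497 × 0.5013 × 0.2648 / (6 × 0.5405) = 0.01841
  Wq_B = Lq/λ = 0.018408/8.5 = 0.0021656
  W_B = Wq_B + 1/μ = 0.0021656 + 0.093458 = 0.09562

Since W_B = 0.09562 < W_A = 0.1587, Option B (multiple servers) has the shorter time in system.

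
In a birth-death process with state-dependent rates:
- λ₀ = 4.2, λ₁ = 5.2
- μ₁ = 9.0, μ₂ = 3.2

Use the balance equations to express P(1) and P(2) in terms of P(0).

Balance equations:
State 0: λ₀P₀ = μ₁P₁ → P₁ = (λ₀/μ₁)P₀ = (4.2/9.0)P₀ = 0.4667P₀
State 1: P₂ = (λ₀λ₁)/(μ₁μ₂)P₀ = (4.2×5.2)/(9.0×3.2)P₀ = 0.7583P₀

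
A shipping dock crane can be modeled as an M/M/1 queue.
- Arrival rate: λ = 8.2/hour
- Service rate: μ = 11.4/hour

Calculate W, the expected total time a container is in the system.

First, compute utilization: ρ = λ/μ = 8.2/11.4 = 0.7193
For M/M/1: W = 1/(μ-λ)
W = 1/(11.4-8.2) = 1/3.20
W = 0.3125 hours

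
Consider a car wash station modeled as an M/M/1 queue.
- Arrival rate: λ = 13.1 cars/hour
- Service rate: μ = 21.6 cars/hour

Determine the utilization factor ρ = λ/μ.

Server utilization: ρ = λ/μ
ρ = 13.1/21.6 = 0.6065
The server is busy 60.65% of the time.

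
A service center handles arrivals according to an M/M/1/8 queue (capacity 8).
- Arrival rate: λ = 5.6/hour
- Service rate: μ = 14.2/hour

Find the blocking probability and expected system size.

ρ = λ/μ = 5.6/14.2 = 0.39437
P₀ = (1-ρ)/(1-ρ^(K+1)) = (1-0.39437)/(1-0.39437^9) = 0.60563/0.99977 = 0.6058
P_K = P₀×ρ^K = 0.60577 × 0.39437^8 = 0.60577 × 0.00058510 = 0.0003544
Blocking probability P_8 = 0.0003544 (0.03544%)
L = ρ[1 - (K+1)ρ^K + Kρ^(K+1)] / [(1-ρ)(1-ρ^(K+1))]
L = 0.39437 × (1 - 9×0.0005851 + 8×0.0002307) / ((1 - 0.39437) × (1 - 0.0002307)) = 0.6491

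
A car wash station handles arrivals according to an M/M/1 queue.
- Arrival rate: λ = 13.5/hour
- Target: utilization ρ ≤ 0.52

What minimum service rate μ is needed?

ρ = λ/μ, so μ = λ/ρ
μ ≥ 13.5/0.52 = 25.9615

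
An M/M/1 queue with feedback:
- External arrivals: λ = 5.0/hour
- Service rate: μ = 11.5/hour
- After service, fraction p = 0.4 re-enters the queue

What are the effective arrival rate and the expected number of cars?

Effective arrival rate: λ_eff = λ/(1-p) = 5.0/(1-0.4) = 5.0/0.60 = 8.33333
ρ = λ_eff/μ = 8.33333/11.5 = 0.72464
L = ρ/(1-ρ) = 0.72464/(1-0.72464) = 2.6316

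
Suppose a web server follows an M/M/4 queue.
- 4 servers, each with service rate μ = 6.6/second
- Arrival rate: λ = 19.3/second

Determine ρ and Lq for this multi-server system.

Traffic intensity: ρ = λ/(cμ) = 19.3/(4×6.6) = 0.7311
Since ρ = 0.7311 < 1, system is stable.
Offered load a = λ/μ = cρ = 19.3/6.6 = 2.9242
P₀ = [ Σₙ₌₀^3 aⁿ/n! + a^4/(4!(1-ρ)) ]⁻¹
Σ = a^0/0! + a^1/1! + a^2/2! + a^3/3! = 1.00000 + 2.92424 + 4.27560 + 4.16763 = 12.3675
a^4/(4!(1-ρ)) = 73.1229/(24 × 0.26894) = 11.3289
P₀ = 1/(12.3675 + 11.3289) = 0.04220
Lq = P₀·a^4·ρ / (4!(1-ρ)²) = 0.04220 × 73.1229 × 0.7311 / (24 × 0.07233) = 1.2996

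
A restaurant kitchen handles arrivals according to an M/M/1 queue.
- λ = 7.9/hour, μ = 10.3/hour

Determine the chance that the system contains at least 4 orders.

ρ = λ/μ = 7.9/10.3 = 0.7670
P(N ≥ n) = ρⁿ
P(N ≥ 4) = 0.7670^4
P(N ≥ 4) = 0.3461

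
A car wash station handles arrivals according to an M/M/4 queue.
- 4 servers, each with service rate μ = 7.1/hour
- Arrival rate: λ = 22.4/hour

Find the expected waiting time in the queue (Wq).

Traffic intensity: ρ = λ/(cμ) = 22.4/(4×7.1) = 0.7887
Since ρ = 0.7887 < 1, system is stable.
Offered load a = λ/μ = cρ = 22.4/7.1 = 3.1549
P₀ = [ Σₙ₌₀^3 aⁿ/n! + a^4/(4!(1-ρ)) ]⁻¹
Σ = a^0/0! + a^1/1! + a^2/2! + a^3/3! = 1.0000 + 3.1549 + 4.9768 + 5.2338 = 14.3655
a^4/(4!(1-ρ)) = 99.0738/(24 × 0.211268) = 19.5395
P₀ = 1/(14.3655 + 19.5395) = 0.02949
Lq = P₀·a^4·ρ / (4!(1-ρ)²) = 0.029494 × 99.0738 × 0.78873 / (24 × 0.044634) = 2.1515
Wq = Lq/λ = 2.1515/22.4 = 0.09605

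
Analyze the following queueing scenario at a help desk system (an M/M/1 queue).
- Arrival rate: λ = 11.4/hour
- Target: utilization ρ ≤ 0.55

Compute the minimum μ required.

ρ = λ/μ, so μ = λ/ρ
μ ≥ 11.4/0.55 = 20.7273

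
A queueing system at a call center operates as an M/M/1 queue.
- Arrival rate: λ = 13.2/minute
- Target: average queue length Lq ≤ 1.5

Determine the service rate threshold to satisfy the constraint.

For M/M/1: Lq = λ²/(μ(μ-λ))
Need Lq ≤ 1.5, i.e. μ(μ-λ) ≥ λ²/1.5
μ² - 13.2μ - 174.24/1.5 ≥ 0  →  μ² - 13.2μ - 116.1600 ≥ 0
Quadratic formula (positive root): μ = [λ + √(λ² + 4×116.1600)]/2
Discriminant: 174.24 + 4×116.1600 = 638.8800, √638.8800 = 25.27608
μ ≥ (13.2 + 25.27608)/2 = 19.2380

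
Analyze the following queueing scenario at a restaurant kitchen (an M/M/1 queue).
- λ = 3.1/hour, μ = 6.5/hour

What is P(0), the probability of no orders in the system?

ρ = λ/μ = 3.1/6.5 = 0.4769
P(0) = 1 - ρ = 1 - 0.4769 = 0.5231
The server is idle 52.31% of the time.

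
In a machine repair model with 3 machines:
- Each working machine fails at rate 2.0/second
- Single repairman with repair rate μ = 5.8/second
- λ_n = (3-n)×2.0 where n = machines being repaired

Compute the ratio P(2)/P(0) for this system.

P(2)/P(0) = ∏_{i=0}^{2-1} λ_i/μ_{i+1}
= (3-0)×2.0/5.8 × (3-1)×2.0/5.8
= 0.7134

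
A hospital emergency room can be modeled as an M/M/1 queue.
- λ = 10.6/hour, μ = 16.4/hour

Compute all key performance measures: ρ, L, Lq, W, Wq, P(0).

Step 1: ρ = λ/μ = 10.6/16.4 = 0.6463
Step 2: L = λ/(μ-λ) = 10.6/5.80 = 1.8276
Step 3: Lq = λ²/(μ(μ-λ)) = 112.36/(16.4×5.80) = 1.1812
Step 4: W = 1/(μ-λ) = 1/5.80 = 0.172414
Step 5: Wq = λ/(μ(μ-λ)) = 10.6/(16.4×5.80) = 0.1114
Step 6: P(0) = 1-ρ = 0.3537
Verify: L = λW = 10.6×0.172414 = 1.8276 ✔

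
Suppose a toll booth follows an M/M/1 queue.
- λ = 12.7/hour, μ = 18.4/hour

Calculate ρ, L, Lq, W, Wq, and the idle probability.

Step 1: ρ = λ/μ = 12.7/18.4 = 0.6902
Step 2: L = λ/(μ-λ) = 12.7/5.70 = 2.2281
Step 3: Lq = λ²/(μ(μ-λ)) = 161.29/(18.4×5.70) = 1.5379
Step 4: W = 1/(μ-λ) = 1/5.70 = 0.17544
Step 5: Wq = λ/(μ(μ-λ)) = 12.7/(18.4×5.70) = 0.1211
Step 6: P(0) = 1-ρ = 0.3098
Verify: L = λW = 12.7×0.17544 = 2.2281 ✔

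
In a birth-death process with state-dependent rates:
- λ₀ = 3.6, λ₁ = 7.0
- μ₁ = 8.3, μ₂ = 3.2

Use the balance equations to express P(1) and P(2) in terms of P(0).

Balance equations:
State 0: λ₀P₀ = μ₁P₁ → P₁ = (λ₀/μ₁)P₀ = (3.6/8.3)P₀ = 0.4337P₀
State 1: P₂ = (λ₀λ₁)/(μ₁μ₂)P₀ = (3.6×7.0)/(8.3×3.2)P₀ = 0.9488P₀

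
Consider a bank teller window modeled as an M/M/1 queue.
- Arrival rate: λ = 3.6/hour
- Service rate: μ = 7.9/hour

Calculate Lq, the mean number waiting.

ρ = λ/μ = 3.6/7.9 = 0.4557
For M/M/1: Lq = λ²/(μ(μ-λ))
Lq = 12.96/(7.9 × 4.30)
Lq = 0.3815 transactions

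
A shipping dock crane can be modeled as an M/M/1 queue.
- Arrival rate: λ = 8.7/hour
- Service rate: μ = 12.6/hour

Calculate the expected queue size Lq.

ρ = λ/μ = 8.7/12.6 = 0.6905
For M/M/1: Lq = λ²/(μ(μ-λ))
Lq = 75.69/(12.6 × 3.90)
Lq = 1.5403 containers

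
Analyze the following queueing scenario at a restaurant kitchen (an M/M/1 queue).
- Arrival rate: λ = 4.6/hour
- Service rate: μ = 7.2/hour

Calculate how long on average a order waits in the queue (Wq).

First, compute utilization: ρ = λ/μ = 4.6/7.2 = 0.6389
For M/M/1: Wq = λ/(μ(μ-λ))
Wq = 4.6/(7.2 × (7.2-4.6))
Wq = 4.6/(7.2 × 2.60)
Wq = 0.2457 hours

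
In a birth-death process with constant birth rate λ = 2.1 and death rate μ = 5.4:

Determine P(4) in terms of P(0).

For constant rates: P(n)/P(0) = (λ/μ)^n
P(4)/P(0) = (2.1/5.4)^4 = 0.3889^4 = 0.02287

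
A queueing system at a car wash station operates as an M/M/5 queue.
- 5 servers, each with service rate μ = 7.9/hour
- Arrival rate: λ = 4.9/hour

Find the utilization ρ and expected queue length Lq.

Traffic intensity: ρ = λ/(cμ) = 4.9/(5×7.9) = 0.1241
Since ρ = 0.1241 < 1, system is stable.
Offered load a = λ/μ = cρ = 4.9/7.9 = 0.6203
P₀ = [ Σₙ₌₀^4 aⁿ/n! + a^5/(5!(1-ρ)) ]⁻¹
Σ = a^0/0! + a^1/1! + a^2/2! + a^3/3! + a^4/4! = 1.0000 + 0.62025 + 0.19236 + 0.039770 + 0.0061669 = 1.8585
a^5/(5!(1-ρ)) = 0.091800/(120 × 0.87595) = 0.0008733
P₀ = 1/(1.8585 + 0.0008733) = 0.5378
Lq = P₀·a^5·ρ / (5!(1-ρ)²) = 0.537802 × 0.0918005 × 0.124051 / (120 × 0.767287) = 0.00006652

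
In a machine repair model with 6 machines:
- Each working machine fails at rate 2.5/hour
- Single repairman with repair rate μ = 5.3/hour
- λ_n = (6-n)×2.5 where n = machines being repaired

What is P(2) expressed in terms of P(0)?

P(2)/P(0) = ∏_{i=0}^{2-1} λ_i/μ_{i+1}
= (6-0)×2.5/5.3 × (6-1)×2.5/5.3
= 6.6750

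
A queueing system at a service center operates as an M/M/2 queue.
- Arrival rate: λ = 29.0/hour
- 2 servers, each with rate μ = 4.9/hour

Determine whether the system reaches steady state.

Stability requires ρ = λ/(cμ) < 1
ρ = 29.0/(2 × 4.9) = 29.0/9.80 = 2.9592
Since 2.9592 ≥ 1, the system is UNSTABLE.
Need c > λ/μ = 29.0/4.9 = 5.92.
Minimum servers needed: c = 6.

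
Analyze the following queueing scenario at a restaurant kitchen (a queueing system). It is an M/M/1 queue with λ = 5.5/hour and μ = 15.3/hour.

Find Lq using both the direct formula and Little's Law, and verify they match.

Method 1 (direct): Lq = λ²/(μ(μ-λ)) = 30.25/(15.3 × 9.80) = 0.2017

Method 2 (Little's Law):
W = 1/(μ-λ) = 1/9.80 = 0.10204
Wq = W - 1/μ = 0.10204 - 0.065359 = 0.03668
Lq = λWq = 5.5 × 0.03668 = 0.2017 ✔ (matches Method 1)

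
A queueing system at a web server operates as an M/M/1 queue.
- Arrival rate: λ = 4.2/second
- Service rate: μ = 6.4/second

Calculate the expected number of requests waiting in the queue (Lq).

ρ = λ/μ = 4.2/6.4 = 0.6562
For M/M/1: Lq = λ²/(μ(μ-λ))
Lq = 17.64/(6.4 × 2.20)
Lq = 1.2528 requests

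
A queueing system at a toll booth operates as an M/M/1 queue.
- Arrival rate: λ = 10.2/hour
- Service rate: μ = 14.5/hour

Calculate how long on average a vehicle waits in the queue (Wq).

First, compute utilization: ρ = λ/μ = 10.2/14.5 = 0.7034
For M/M/1: Wq = λ/(μ(μ-λ))
Wq = 10.2/(14.5 × (14.5-10.2))
Wq = 10.2/(14.5 × 4.30)
Wq = 0.1636 hours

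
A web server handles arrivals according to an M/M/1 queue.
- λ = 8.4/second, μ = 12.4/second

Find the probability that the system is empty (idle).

ρ = λ/μ = 8.4/12.4 = 0.6774
P(0) = 1 - ρ = 1 - 0.6774 = 0.3226
The server is idle 32.26% of the time.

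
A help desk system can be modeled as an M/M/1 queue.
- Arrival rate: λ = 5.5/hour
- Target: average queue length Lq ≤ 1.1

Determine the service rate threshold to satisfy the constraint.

For M/M/1: Lq = λ²/(μ(μ-λ))
Need Lq ≤ 1.1, i.e. μ(μ-λ) ≥ λ²/1.1
μ² - 5.5μ - 30.25/1.1 ≥ 0  →  μ² - 5.5μ - 27.5000 ≥ 0
Quadratic formula (positive root): μ = [λ + √(λ² + 4×27.5000)]/2
Discriminant: 30.25 + 4×27.5000 = 140.2500, √140.2500 = 11.8427
μ ≥ (5.5 + 11.8427)/2 = 8.6714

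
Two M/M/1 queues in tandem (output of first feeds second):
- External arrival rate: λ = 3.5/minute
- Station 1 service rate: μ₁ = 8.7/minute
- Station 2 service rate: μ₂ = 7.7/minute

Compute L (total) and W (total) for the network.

By Jackson's theorem, each station behaves as independent M/M/1.
Station 1: ρ₁ = 3.5/8.7 = 0.4023, L₁ = ρ₁/(1-ρ₁) = λ/(μ₁-λ) = 3.5/5.20 = 0.6731
Station 2: ρ₂ = 3.5/7.7 = 0.4545, L₂ = ρ₂/(1-ρ₂) = λ/(μ₂-λ) = 3.5/4.20 = 0.8333
Total: L = L₁ + L₂ = 0.6731 + 0.8333 = 1.5064
W = L/λ = 1.5064/3.5 = 0.4304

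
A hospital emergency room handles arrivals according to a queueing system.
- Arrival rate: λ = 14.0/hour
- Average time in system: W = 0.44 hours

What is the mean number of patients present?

Little's Law: L = λW
L = 14.0 × 0.44 = 6.1600 patients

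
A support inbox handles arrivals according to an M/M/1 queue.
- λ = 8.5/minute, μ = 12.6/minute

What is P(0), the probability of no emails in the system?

ρ = λ/μ = 8.5/12.6 = 0.6746
P(0) = 1 - ρ = 1 - 0.6746 = 0.3254
The server is idle 32.54% of the time.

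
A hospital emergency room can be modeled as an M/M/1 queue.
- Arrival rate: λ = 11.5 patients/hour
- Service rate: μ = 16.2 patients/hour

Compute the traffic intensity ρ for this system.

Server utilization: ρ = λ/μ
ρ = 11.5/16.2 = 0.7099
The server is busy 70.99% of the time.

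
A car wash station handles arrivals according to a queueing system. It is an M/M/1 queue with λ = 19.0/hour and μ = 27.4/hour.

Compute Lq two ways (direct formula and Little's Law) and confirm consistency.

Method 1 (direct): Lq = λ²/(μ(μ-λ)) = 361.00/(27.4 × 8.40) = 1.5685

Method 2 (Little's Law):
W = 1/(μ-λ) = 1/8.40 = 0.1190476
Wq = W - 1/μ = 0.1190476 - 0.03649635 = 0.082551
Lq = λWq = 19.0 × 0.082551 = 1.5685 ✔ (matches Method 1)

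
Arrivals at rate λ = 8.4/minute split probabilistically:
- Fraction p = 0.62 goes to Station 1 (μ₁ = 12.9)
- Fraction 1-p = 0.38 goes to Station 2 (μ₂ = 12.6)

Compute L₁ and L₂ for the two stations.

Effective rates: λ₁ = 8.4×0.62 = 5.208, λ₂ = 8.4×0.38 = 3.192
Station 1: ρ₁ = 5.208/12.9 = 0.40372, L₁ = ρ₁/(1-ρ₁) = 0.40372/(1-0.40372) = 0.6771
Station 2: ρ₂ = 3.192/12.6 = 0.25333, L₂ = ρ₂/(1-ρ₂) = 0.25333/(1-0.25333) = 0.3393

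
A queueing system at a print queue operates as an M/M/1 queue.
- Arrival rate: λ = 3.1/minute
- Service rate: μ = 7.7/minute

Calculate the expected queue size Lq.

ρ = λ/μ = 3.1/7.7 = 0.4026
For M/M/1: Lq = λ²/(μ(μ-λ))
Lq = 9.61/(7.7 × 4.60)
Lq = 0.2713 jobs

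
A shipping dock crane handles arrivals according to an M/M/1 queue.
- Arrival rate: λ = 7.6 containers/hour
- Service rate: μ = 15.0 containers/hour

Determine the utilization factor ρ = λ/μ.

Server utilization: ρ = λ/μ
ρ = 7.6/15.0 = 0.5067
The server is busy 50.67% of the time.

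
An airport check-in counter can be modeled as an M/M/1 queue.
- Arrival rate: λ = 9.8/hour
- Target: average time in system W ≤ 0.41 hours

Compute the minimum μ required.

For M/M/1: W = 1/(μ-λ)
Need W ≤ 0.41, so 1/(μ-λ) ≤ 0.41
μ - λ ≥ 1/0.41 = 2.4390
μ ≥ 9.8 + 2.4390 = 12.2390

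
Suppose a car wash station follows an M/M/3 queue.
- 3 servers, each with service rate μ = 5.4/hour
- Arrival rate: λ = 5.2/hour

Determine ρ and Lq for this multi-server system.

Traffic intensity: ρ = λ/(cμ) = 5.2/(3×5.4) = 0.3210
Since ρ = 0.3210 < 1, system is stable.
Offered load a = λ/μ = cρ = 5.2/5.4 = 0.9630
P₀ = [ Σₙ₌₀^2 aⁿ/n! + a^3/(3!(1-ρ)) ]⁻¹
Σ = a^0/0! + a^1/1! + a^2/2! = 1.0000 + 0.9630 + 0.4636 = 2.4266
a^3/(3!(1-ρ)) = 0.8930/(6 × 0.6790) = 0.2192
P₀ = 1/(2.4266 + 0.2192) = 0.3780
Lq = P₀·a^3·ρ / (3!(1-ρ)²) = 0.37796 × 0.89295 × 0.32099 / (6 × 0.46106) = 0.03916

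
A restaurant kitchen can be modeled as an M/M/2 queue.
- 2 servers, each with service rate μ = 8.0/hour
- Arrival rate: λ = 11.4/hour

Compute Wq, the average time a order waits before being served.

Traffic intensity: ρ = λ/(cμ) = 11.4/(2×8.0) = 0.7125
Since ρ = 0.7125 < 1, system is stable.
Offered load a = λ/μ = cρ = 11.4/8.0 = 1.4250
P₀ = [ Σₙ₌₀^1 aⁿ/n! + a^2/(2!(1-ρ)) ]⁻¹
Σ = a^0/0! + a^1/1! = 1.0000 + 1.4250 = 2.4250
a^2/(2!(1-ρ)) = 2.0306/(2 × 0.2875) = 3.5315
P₀ = 1/(2.4250 + 3.5315) = 0.1679
Lq = P₀·a^2·ρ / (2!(1-ρ)²) = 0.16788 × 2.0306 × 0.71250 / (2 × 0.082656) = 1.4693
Wq = Lq/λ = 1.4693/11.4 = 0.1289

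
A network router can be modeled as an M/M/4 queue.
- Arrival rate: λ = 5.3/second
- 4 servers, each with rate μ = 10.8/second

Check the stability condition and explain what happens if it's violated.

Stability requires ρ = λ/(cμ) < 1
ρ = 5.3/(4 × 10.8) = 5.3/43.20 = 0.1227
Since 0.1227 < 1, the system is STABLE.
The servers are busy 12.27% of the time.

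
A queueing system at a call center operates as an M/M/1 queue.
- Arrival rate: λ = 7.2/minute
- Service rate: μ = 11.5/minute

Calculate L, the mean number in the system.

ρ = λ/μ = 7.2/11.5 = 0.6261
For M/M/1: L = λ/(μ-λ)
L = 7.2/(11.5-7.2) = 7.2/4.30
L = 1.6744 calls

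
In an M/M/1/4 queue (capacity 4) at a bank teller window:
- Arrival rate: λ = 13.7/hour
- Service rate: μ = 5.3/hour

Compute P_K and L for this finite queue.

ρ = λ/μ = 13.7/5.3 = 2.5849
P₀ = (1-ρ)/(1-ρ^(K+1)) = (1-2.5849)/(1-2.5849^5) = -1.5849/-114.4034 = 0.01385
P_K = P₀×ρ^K = 0.013854 × 2.5849^4 = 0.013854 × 44.6452 = 0.6185
Blocking probability P_4 = 0.6185 (61.85%)
L = ρ[1 - (K+1)ρ^K + Kρ^(K+1)] / [(1-ρ)(1-ρ^(K+1))]
L = 2.5849 × (1 - 5×44.6452 + 4×115.4034) / ((1 - 2.5849) × (1 - 115.4034)) = 3.4128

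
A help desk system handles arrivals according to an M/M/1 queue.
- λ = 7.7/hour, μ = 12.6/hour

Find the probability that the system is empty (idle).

ρ = λ/μ = 7.7/12.6 = 0.6111
P(0) = 1 - ρ = 1 - 0.6111 = 0.3889
The server is idle 38.89% of the time.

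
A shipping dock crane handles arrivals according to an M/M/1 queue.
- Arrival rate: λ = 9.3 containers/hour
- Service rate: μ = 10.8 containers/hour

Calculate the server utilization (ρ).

Server utilization: ρ = λ/μ
ρ = 9.3/10.8 = 0.8611
The server is busy 86.11% of the time.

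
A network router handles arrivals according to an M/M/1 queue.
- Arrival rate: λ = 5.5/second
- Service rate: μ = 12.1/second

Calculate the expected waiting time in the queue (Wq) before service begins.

First, compute utilization: ρ = λ/μ = 5.5/12.1 = 0.4545
For M/M/1: Wq = λ/(μ(μ-λ))
Wq = 5.5/(12.1 × (12.1-5.5))
Wq = 5.5/(12.1 × 6.60)
Wq = 0.06887 seconds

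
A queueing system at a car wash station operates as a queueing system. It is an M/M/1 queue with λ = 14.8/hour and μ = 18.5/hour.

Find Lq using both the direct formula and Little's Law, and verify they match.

Method 1 (direct): Lq = λ²/(μ(μ-λ)) = 219.04/(18.5 × 3.70) = 3.2000

Method 2 (Little's Law):
W = 1/(μ-λ) = 1/3.70 = 0.27027
Wq = W - 1/μ = 0.27027 - 0.054054 = 0.216216
Lq = λWq = 14.8 × 0.216216 = 3.2000 ✔ (matches Method 1)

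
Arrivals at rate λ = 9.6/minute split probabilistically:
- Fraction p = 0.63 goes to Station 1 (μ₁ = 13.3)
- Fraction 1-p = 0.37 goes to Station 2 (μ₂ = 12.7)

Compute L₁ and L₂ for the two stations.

Effective rates: λ₁ = 9.6×0.63 = 6.048, λ₂ = 9.6×0.37 = 3.552
Station 1: ρ₁ = 6.048/13.3 = 0.45474, L₁ = ρ₁/(1-ρ₁) = 0.45474/(1-0.45474) = 0.8340
Station 2: ρ₂ = 3.552/12.7 = 0.2797, L₂ = ρ₂/(1-ρ₂) = 0.2797/(1-0.2797) = 0.3883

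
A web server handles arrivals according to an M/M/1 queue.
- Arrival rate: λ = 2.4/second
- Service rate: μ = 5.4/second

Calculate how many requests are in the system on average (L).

ρ = λ/μ = 2.4/5.4 = 0.4444
For M/M/1: L = λ/(μ-λ)
L = 2.4/(5.4-2.4) = 2.4/3.00
L = 0.8000 requests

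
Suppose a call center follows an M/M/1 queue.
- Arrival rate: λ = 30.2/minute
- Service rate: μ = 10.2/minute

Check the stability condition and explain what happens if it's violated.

Stability requires ρ = λ/(cμ) < 1
ρ = 30.2/(1 × 10.2) = 30.2/10.20 = 2.9608
Since 2.9608 ≥ 1, the system is UNSTABLE.
Queue grows without bound. Need μ > λ = 30.2.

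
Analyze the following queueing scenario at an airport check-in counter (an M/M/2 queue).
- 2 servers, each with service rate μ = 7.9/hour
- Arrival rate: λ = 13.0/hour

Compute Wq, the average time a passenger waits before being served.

Traffic intensity: ρ = λ/(cμ) = 13.0/(2×7.9) = 0.8228
Since ρ = 0.8228 < 1, system is stable.
Offered load a = λ/μ = cρ = 13.0/7.9 = 1.6456
P₀ = [ Σₙ₌₀^1 aⁿ/n! + a^2/(2!(1-ρ)) ]⁻¹
Σ = a^0/0! + a^1/1! = 1.0000 + 1.6456 = 2.6456
a^2/(2!(1-ρ)) = 2.707899/(2 × 0.1772152) = 7.6401
P₀ = 1/(2.6456 + 7.6401) = 0.09722
Lq = P₀·a^2·ρ / (2!(1-ρ)²) = 0.097222 × 2.7079 × 0.82278 / (2 × 0.031405) = 3.4487
Wq = Lq/λ = 3.4487/13.0 = 0.2653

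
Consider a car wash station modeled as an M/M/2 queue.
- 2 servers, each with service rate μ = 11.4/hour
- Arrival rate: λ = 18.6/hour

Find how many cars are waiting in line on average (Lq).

Traffic intensity: ρ = λ/(cμ) = 18.6/(2×11.4) = 0.8158
Since ρ = 0.8158 < 1, system is stable.
Offered load a = λ/μ = cρ = 18.6/11.4 = 1.6316
P₀ = [ Σₙ₌₀^1 aⁿ/n! + a^2/(2!(1-ρ)) ]⁻¹
Σ = a^0/0! + a^1/1! = 1.0000 + 1.6316 = 2.6316
a^2/(2!(1-ρ)) = 2.662050/(2 × 0.1842105) = 7.2256
P₀ = 1/(2.6316 + 7.2256) = 0.1014
Lq = P₀·a^2·ρ / (2!(1-ρ)²) = 0.101449 × 2.66205 × 0.815789 / (2 × 0.0339335) = 3.2463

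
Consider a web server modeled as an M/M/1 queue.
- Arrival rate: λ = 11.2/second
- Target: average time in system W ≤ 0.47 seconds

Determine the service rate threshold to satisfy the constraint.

For M/M/1: W = 1/(μ-λ)
Need W ≤ 0.47, so 1/(μ-λ) ≤ 0.47
μ - λ ≥ 1/0.47 = 2.1277
μ ≥ 11.2 + 2.1277 = 13.3277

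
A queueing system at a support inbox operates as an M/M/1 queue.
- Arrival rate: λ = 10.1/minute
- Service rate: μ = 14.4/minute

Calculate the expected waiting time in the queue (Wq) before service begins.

First, compute utilization: ρ = λ/μ = 10.1/14.4 = 0.7014
For M/M/1: Wq = λ/(μ(μ-λ))
Wq = 10.1/(14.4 × (14.4-10.1))
Wq = 10.1/(14.4 × 4.30)
Wq = 0.1631 minutes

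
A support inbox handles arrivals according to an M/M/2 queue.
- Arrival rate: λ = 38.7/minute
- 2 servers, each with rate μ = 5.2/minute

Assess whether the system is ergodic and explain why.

Stability requires ρ = λ/(cμ) < 1
ρ = 38.7/(2 × 5.2) = 38.7/10.40 = 3.7212
Since 3.7212 ≥ 1, the system is UNSTABLE.
Need c > λ/μ = 38.7/5.2 = 7.44.
Minimum servers needed: c = 8.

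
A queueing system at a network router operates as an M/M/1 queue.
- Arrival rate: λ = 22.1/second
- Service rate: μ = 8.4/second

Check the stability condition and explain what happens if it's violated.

Stability requires ρ = λ/(cμ) < 1
ρ = 22.1/(1 × 8.4) = 22.1/8.40 = 2.6310
Since 2.6310 ≥ 1, the system is UNSTABLE.
Queue grows without bound. Need μ > λ = 22.1.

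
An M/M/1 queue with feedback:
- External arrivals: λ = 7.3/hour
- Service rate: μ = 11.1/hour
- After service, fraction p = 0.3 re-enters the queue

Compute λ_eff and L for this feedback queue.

Effective arrival rate: λ_eff = λ/(1-p) = 7.3/(1-0.3) = 7.3/0.70 = 10.42857
ρ = λ_eff/μ = 10.42857/11.1 = 0.939511
L = ρ/(1-ρ) = 0.939511/(1-0.939511) = 15.5319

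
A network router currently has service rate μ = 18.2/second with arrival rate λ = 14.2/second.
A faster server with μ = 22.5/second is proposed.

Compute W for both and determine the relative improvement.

System 1: ρ₁ = 14.2/18.2 = 0.7802, W₁ = 1/(18.2-14.2) = 0.25000
System 2: ρ₂ = 14.2/22.5 = 0.6311, W₂ = 1/(22.5-14.2) = 0.12048
Improvement: (W₁-W₂)/W₁ = (0.25000-0.12048)/0.25000 = 51.81%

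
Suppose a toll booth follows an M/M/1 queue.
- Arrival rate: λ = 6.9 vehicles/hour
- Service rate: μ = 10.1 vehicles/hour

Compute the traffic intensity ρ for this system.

Server utilization: ρ = λ/μ
ρ = 6.9/10.1 = 0.6832
The server is busy 68.32% of the time.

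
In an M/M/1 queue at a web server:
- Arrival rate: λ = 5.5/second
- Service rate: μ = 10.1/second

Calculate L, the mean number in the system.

ρ = λ/μ = 5.5/10.1 = 0.5446
For M/M/1: L = λ/(μ-λ)
L = 5.5/(10.1-5.5) = 5.5/4.60
L = 1.1957 requests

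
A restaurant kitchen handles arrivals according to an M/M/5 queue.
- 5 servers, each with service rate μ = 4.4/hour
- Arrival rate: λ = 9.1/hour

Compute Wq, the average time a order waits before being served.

Traffic intensity: ρ = λ/(cμ) = 9.1/(5×4.4) = 0.4136
Since ρ = 0.4136 < 1, system is stable.
Offered load a = λ/μ = cρ = 9.1/4.4 = 2.0682
P₀ = [ Σₙ₌₀^4 aⁿ/n! + a^5/(5!(1-ρ)) ]⁻¹
Σ = a^0/0! + a^1/1! + a^2/2! + a^3/3! + a^4/4! = 1.0000 + 2.0682 + 2.1387 + 1.4744 + 0.7623 = 7.4436
a^5/(5!(1-ρ)) = 37.8393/(120 × 0.58636) = 0.5378
P₀ = 1/(7.4436 + 0.5378) = 0.1253
Lq = P₀·a^5·ρ / (5!(1-ρ)²) = 0.1253 × 37.8393 × 0.4136 / (120 × 0.3438) = 0.04753
Wq = Lq/λ = 0.04753/9.1 = 0.005223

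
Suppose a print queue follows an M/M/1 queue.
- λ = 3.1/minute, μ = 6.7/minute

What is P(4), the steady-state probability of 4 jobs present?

ρ = λ/μ = 3.1/6.7 = 0.4626866
P(n) = (1-ρ)ρⁿ
P(4) = (1-0.4626866) × 0.4626866^4
P(4) = 0.5373 × 0.04583
P(4) = 0.02462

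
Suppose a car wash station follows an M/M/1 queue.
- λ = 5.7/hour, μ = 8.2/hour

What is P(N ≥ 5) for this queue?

ρ = λ/μ = 5.7/8.2 = 0.6951
P(N ≥ n) = ρⁿ
P(N ≥ 5) = 0.6951^5
P(N ≥ 5) = 0.1623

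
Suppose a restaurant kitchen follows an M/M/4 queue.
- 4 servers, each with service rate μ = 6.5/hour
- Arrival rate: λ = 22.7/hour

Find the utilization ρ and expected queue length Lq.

Traffic intensity: ρ = λ/(cμ) = 22.7/(4×6.5) = 0.8731
Since ρ = 0.8731 < 1, system is stable.
Offered load a = λ/μ = cρ = 22.7/6.5 = 3.4923
P₀ = [ Σₙ₌₀^3 aⁿ/n! + a^4/(4!(1-ρ)) ]⁻¹
Σ = a^0/0! + a^1/1! + a^2/2! + a^3/3! = 1.0000 + 3.4923 + 6.0981 + 7.0988 = 17.6892
a^4/(4!(1-ρ)) = 148.7476/(24 × 0.126923) = 48.8313
P₀ = 1/(17.6892 + 48.8313) = 0.01503
Lq = P₀·a^4·ρ / (4!(1-ρ)²) = 0.0150330 × 148.7476 × 0.873077 / (24 × 0.0161095) = 5.0496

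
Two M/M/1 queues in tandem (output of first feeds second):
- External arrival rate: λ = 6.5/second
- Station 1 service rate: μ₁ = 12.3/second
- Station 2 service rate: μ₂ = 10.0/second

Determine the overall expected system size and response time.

By Jackson's theorem, each station behaves as independent M/M/1.
Station 1: ρ₁ = 6.5/12.3 = 0.5285, L₁ = ρ₁/(1-ρ₁) = λ/(μ₁-λ) = 6.5/5.80 = 1.1207
Station 2: ρ₂ = 6.5/10.0 = 0.6500, L₂ = ρ₂/(1-ρ₂) = λ/(μ₂-λ) = 6.5/3.50 = 1.8571
Total: L = L₁ + L₂ = 1.1207 + 1.8571 = 2.9778
W = L/λ = 2.9778/6.5 = 0.4581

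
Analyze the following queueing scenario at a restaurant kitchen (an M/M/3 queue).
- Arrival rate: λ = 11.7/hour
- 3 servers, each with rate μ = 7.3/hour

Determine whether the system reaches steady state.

Stability requires ρ = λ/(cμ) < 1
ρ = 11.7/(3 × 7.3) = 11.7/21.90 = 0.5342
Since 0.5342 < 1, the system is STABLE.
The servers are busy 53.42% of the time.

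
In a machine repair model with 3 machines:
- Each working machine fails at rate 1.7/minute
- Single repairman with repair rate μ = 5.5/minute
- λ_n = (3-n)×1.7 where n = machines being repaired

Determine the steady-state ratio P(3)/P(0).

P(3)/P(0) = ∏_{i=0}^{3-1} λ_i/μ_{i+1}
= (3-0)×1.7/5.5 × (3-1)×1.7/5.5 × (3-2)×1.7/5.5
= 0.1772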